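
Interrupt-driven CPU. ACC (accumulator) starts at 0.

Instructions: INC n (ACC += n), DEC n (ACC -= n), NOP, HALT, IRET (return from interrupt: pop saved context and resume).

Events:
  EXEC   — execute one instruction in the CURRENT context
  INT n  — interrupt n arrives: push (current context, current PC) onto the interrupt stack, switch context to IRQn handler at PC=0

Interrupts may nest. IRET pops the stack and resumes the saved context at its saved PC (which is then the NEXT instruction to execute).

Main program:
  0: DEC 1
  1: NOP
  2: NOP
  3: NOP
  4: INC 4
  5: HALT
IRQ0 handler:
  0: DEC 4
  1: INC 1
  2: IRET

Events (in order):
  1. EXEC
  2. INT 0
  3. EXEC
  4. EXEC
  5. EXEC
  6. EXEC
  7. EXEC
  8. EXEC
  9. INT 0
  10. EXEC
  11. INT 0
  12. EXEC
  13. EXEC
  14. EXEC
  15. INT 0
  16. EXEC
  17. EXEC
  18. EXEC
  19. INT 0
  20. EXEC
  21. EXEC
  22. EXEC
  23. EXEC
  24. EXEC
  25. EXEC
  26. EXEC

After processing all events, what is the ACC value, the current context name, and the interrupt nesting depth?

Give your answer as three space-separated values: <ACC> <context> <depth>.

Answer: -12 MAIN 0

Derivation:
Event 1 (EXEC): [MAIN] PC=0: DEC 1 -> ACC=-1
Event 2 (INT 0): INT 0 arrives: push (MAIN, PC=1), enter IRQ0 at PC=0 (depth now 1)
Event 3 (EXEC): [IRQ0] PC=0: DEC 4 -> ACC=-5
Event 4 (EXEC): [IRQ0] PC=1: INC 1 -> ACC=-4
Event 5 (EXEC): [IRQ0] PC=2: IRET -> resume MAIN at PC=1 (depth now 0)
Event 6 (EXEC): [MAIN] PC=1: NOP
Event 7 (EXEC): [MAIN] PC=2: NOP
Event 8 (EXEC): [MAIN] PC=3: NOP
Event 9 (INT 0): INT 0 arrives: push (MAIN, PC=4), enter IRQ0 at PC=0 (depth now 1)
Event 10 (EXEC): [IRQ0] PC=0: DEC 4 -> ACC=-8
Event 11 (INT 0): INT 0 arrives: push (IRQ0, PC=1), enter IRQ0 at PC=0 (depth now 2)
Event 12 (EXEC): [IRQ0] PC=0: DEC 4 -> ACC=-12
Event 13 (EXEC): [IRQ0] PC=1: INC 1 -> ACC=-11
Event 14 (EXEC): [IRQ0] PC=2: IRET -> resume IRQ0 at PC=1 (depth now 1)
Event 15 (INT 0): INT 0 arrives: push (IRQ0, PC=1), enter IRQ0 at PC=0 (depth now 2)
Event 16 (EXEC): [IRQ0] PC=0: DEC 4 -> ACC=-15
Event 17 (EXEC): [IRQ0] PC=1: INC 1 -> ACC=-14
Event 18 (EXEC): [IRQ0] PC=2: IRET -> resume IRQ0 at PC=1 (depth now 1)
Event 19 (INT 0): INT 0 arrives: push (IRQ0, PC=1), enter IRQ0 at PC=0 (depth now 2)
Event 20 (EXEC): [IRQ0] PC=0: DEC 4 -> ACC=-18
Event 21 (EXEC): [IRQ0] PC=1: INC 1 -> ACC=-17
Event 22 (EXEC): [IRQ0] PC=2: IRET -> resume IRQ0 at PC=1 (depth now 1)
Event 23 (EXEC): [IRQ0] PC=1: INC 1 -> ACC=-16
Event 24 (EXEC): [IRQ0] PC=2: IRET -> resume MAIN at PC=4 (depth now 0)
Event 25 (EXEC): [MAIN] PC=4: INC 4 -> ACC=-12
Event 26 (EXEC): [MAIN] PC=5: HALT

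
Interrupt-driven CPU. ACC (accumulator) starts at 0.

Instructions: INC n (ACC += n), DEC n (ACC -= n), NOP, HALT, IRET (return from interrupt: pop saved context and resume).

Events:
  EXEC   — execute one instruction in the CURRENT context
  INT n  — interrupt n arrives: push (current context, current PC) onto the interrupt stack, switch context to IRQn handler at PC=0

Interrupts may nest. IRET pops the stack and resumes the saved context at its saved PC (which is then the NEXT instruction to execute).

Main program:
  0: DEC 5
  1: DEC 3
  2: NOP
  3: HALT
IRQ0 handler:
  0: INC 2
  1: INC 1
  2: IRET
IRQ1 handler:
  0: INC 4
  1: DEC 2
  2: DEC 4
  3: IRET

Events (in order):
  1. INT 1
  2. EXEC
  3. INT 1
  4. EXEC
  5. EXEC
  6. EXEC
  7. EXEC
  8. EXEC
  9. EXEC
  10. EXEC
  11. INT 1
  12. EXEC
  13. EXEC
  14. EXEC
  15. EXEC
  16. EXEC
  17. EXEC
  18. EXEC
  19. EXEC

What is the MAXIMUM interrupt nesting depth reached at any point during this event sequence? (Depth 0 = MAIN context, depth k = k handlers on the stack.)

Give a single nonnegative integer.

Answer: 2

Derivation:
Event 1 (INT 1): INT 1 arrives: push (MAIN, PC=0), enter IRQ1 at PC=0 (depth now 1) [depth=1]
Event 2 (EXEC): [IRQ1] PC=0: INC 4 -> ACC=4 [depth=1]
Event 3 (INT 1): INT 1 arrives: push (IRQ1, PC=1), enter IRQ1 at PC=0 (depth now 2) [depth=2]
Event 4 (EXEC): [IRQ1] PC=0: INC 4 -> ACC=8 [depth=2]
Event 5 (EXEC): [IRQ1] PC=1: DEC 2 -> ACC=6 [depth=2]
Event 6 (EXEC): [IRQ1] PC=2: DEC 4 -> ACC=2 [depth=2]
Event 7 (EXEC): [IRQ1] PC=3: IRET -> resume IRQ1 at PC=1 (depth now 1) [depth=1]
Event 8 (EXEC): [IRQ1] PC=1: DEC 2 -> ACC=0 [depth=1]
Event 9 (EXEC): [IRQ1] PC=2: DEC 4 -> ACC=-4 [depth=1]
Event 10 (EXEC): [IRQ1] PC=3: IRET -> resume MAIN at PC=0 (depth now 0) [depth=0]
Event 11 (INT 1): INT 1 arrives: push (MAIN, PC=0), enter IRQ1 at PC=0 (depth now 1) [depth=1]
Event 12 (EXEC): [IRQ1] PC=0: INC 4 -> ACC=0 [depth=1]
Event 13 (EXEC): [IRQ1] PC=1: DEC 2 -> ACC=-2 [depth=1]
Event 14 (EXEC): [IRQ1] PC=2: DEC 4 -> ACC=-6 [depth=1]
Event 15 (EXEC): [IRQ1] PC=3: IRET -> resume MAIN at PC=0 (depth now 0) [depth=0]
Event 16 (EXEC): [MAIN] PC=0: DEC 5 -> ACC=-11 [depth=0]
Event 17 (EXEC): [MAIN] PC=1: DEC 3 -> ACC=-14 [depth=0]
Event 18 (EXEC): [MAIN] PC=2: NOP [depth=0]
Event 19 (EXEC): [MAIN] PC=3: HALT [depth=0]
Max depth observed: 2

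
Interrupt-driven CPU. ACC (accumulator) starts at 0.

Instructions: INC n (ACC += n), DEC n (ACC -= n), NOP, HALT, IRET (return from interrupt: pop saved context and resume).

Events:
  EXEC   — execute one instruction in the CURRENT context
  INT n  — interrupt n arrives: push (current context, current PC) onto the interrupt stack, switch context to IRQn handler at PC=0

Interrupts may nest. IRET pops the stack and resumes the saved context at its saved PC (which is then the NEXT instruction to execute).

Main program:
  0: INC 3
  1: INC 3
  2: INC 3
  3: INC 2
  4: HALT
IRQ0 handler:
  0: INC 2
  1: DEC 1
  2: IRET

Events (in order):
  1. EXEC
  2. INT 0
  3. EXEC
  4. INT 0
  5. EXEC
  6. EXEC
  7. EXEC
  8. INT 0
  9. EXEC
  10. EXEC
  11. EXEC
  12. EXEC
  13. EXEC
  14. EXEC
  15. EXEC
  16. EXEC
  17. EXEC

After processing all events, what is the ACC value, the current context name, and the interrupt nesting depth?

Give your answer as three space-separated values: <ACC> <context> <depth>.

Event 1 (EXEC): [MAIN] PC=0: INC 3 -> ACC=3
Event 2 (INT 0): INT 0 arrives: push (MAIN, PC=1), enter IRQ0 at PC=0 (depth now 1)
Event 3 (EXEC): [IRQ0] PC=0: INC 2 -> ACC=5
Event 4 (INT 0): INT 0 arrives: push (IRQ0, PC=1), enter IRQ0 at PC=0 (depth now 2)
Event 5 (EXEC): [IRQ0] PC=0: INC 2 -> ACC=7
Event 6 (EXEC): [IRQ0] PC=1: DEC 1 -> ACC=6
Event 7 (EXEC): [IRQ0] PC=2: IRET -> resume IRQ0 at PC=1 (depth now 1)
Event 8 (INT 0): INT 0 arrives: push (IRQ0, PC=1), enter IRQ0 at PC=0 (depth now 2)
Event 9 (EXEC): [IRQ0] PC=0: INC 2 -> ACC=8
Event 10 (EXEC): [IRQ0] PC=1: DEC 1 -> ACC=7
Event 11 (EXEC): [IRQ0] PC=2: IRET -> resume IRQ0 at PC=1 (depth now 1)
Event 12 (EXEC): [IRQ0] PC=1: DEC 1 -> ACC=6
Event 13 (EXEC): [IRQ0] PC=2: IRET -> resume MAIN at PC=1 (depth now 0)
Event 14 (EXEC): [MAIN] PC=1: INC 3 -> ACC=9
Event 15 (EXEC): [MAIN] PC=2: INC 3 -> ACC=12
Event 16 (EXEC): [MAIN] PC=3: INC 2 -> ACC=14
Event 17 (EXEC): [MAIN] PC=4: HALT

Answer: 14 MAIN 0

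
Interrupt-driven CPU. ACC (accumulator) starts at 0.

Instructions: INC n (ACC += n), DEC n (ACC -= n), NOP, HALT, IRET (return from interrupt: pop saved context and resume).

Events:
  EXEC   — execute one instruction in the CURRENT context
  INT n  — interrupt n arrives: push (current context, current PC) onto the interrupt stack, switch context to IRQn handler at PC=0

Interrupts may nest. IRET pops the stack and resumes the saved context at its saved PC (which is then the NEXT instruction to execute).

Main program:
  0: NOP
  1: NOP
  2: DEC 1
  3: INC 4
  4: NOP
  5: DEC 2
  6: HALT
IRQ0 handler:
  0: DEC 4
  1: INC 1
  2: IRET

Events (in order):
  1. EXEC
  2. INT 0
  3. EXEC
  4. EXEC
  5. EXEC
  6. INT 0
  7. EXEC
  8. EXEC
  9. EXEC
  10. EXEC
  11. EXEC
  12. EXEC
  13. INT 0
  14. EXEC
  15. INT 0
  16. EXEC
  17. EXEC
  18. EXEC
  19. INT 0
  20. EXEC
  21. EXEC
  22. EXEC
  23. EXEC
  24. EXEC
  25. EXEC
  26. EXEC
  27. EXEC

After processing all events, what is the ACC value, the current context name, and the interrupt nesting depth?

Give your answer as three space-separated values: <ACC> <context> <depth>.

Answer: -14 MAIN 0

Derivation:
Event 1 (EXEC): [MAIN] PC=0: NOP
Event 2 (INT 0): INT 0 arrives: push (MAIN, PC=1), enter IRQ0 at PC=0 (depth now 1)
Event 3 (EXEC): [IRQ0] PC=0: DEC 4 -> ACC=-4
Event 4 (EXEC): [IRQ0] PC=1: INC 1 -> ACC=-3
Event 5 (EXEC): [IRQ0] PC=2: IRET -> resume MAIN at PC=1 (depth now 0)
Event 6 (INT 0): INT 0 arrives: push (MAIN, PC=1), enter IRQ0 at PC=0 (depth now 1)
Event 7 (EXEC): [IRQ0] PC=0: DEC 4 -> ACC=-7
Event 8 (EXEC): [IRQ0] PC=1: INC 1 -> ACC=-6
Event 9 (EXEC): [IRQ0] PC=2: IRET -> resume MAIN at PC=1 (depth now 0)
Event 10 (EXEC): [MAIN] PC=1: NOP
Event 11 (EXEC): [MAIN] PC=2: DEC 1 -> ACC=-7
Event 12 (EXEC): [MAIN] PC=3: INC 4 -> ACC=-3
Event 13 (INT 0): INT 0 arrives: push (MAIN, PC=4), enter IRQ0 at PC=0 (depth now 1)
Event 14 (EXEC): [IRQ0] PC=0: DEC 4 -> ACC=-7
Event 15 (INT 0): INT 0 arrives: push (IRQ0, PC=1), enter IRQ0 at PC=0 (depth now 2)
Event 16 (EXEC): [IRQ0] PC=0: DEC 4 -> ACC=-11
Event 17 (EXEC): [IRQ0] PC=1: INC 1 -> ACC=-10
Event 18 (EXEC): [IRQ0] PC=2: IRET -> resume IRQ0 at PC=1 (depth now 1)
Event 19 (INT 0): INT 0 arrives: push (IRQ0, PC=1), enter IRQ0 at PC=0 (depth now 2)
Event 20 (EXEC): [IRQ0] PC=0: DEC 4 -> ACC=-14
Event 21 (EXEC): [IRQ0] PC=1: INC 1 -> ACC=-13
Event 22 (EXEC): [IRQ0] PC=2: IRET -> resume IRQ0 at PC=1 (depth now 1)
Event 23 (EXEC): [IRQ0] PC=1: INC 1 -> ACC=-12
Event 24 (EXEC): [IRQ0] PC=2: IRET -> resume MAIN at PC=4 (depth now 0)
Event 25 (EXEC): [MAIN] PC=4: NOP
Event 26 (EXEC): [MAIN] PC=5: DEC 2 -> ACC=-14
Event 27 (EXEC): [MAIN] PC=6: HALT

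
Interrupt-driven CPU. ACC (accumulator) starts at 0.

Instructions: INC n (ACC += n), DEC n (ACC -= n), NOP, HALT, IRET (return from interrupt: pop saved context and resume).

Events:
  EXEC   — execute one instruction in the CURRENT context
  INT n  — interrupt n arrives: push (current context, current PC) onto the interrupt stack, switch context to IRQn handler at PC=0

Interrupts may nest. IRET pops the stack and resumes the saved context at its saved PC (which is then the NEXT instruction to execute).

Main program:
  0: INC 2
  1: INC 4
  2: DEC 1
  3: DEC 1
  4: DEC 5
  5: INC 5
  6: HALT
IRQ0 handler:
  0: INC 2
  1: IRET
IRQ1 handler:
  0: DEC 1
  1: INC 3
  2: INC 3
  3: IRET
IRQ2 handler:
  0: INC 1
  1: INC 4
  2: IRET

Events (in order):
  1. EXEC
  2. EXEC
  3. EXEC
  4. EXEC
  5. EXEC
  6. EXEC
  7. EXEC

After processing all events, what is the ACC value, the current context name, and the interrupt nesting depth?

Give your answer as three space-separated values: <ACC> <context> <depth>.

Event 1 (EXEC): [MAIN] PC=0: INC 2 -> ACC=2
Event 2 (EXEC): [MAIN] PC=1: INC 4 -> ACC=6
Event 3 (EXEC): [MAIN] PC=2: DEC 1 -> ACC=5
Event 4 (EXEC): [MAIN] PC=3: DEC 1 -> ACC=4
Event 5 (EXEC): [MAIN] PC=4: DEC 5 -> ACC=-1
Event 6 (EXEC): [MAIN] PC=5: INC 5 -> ACC=4
Event 7 (EXEC): [MAIN] PC=6: HALT

Answer: 4 MAIN 0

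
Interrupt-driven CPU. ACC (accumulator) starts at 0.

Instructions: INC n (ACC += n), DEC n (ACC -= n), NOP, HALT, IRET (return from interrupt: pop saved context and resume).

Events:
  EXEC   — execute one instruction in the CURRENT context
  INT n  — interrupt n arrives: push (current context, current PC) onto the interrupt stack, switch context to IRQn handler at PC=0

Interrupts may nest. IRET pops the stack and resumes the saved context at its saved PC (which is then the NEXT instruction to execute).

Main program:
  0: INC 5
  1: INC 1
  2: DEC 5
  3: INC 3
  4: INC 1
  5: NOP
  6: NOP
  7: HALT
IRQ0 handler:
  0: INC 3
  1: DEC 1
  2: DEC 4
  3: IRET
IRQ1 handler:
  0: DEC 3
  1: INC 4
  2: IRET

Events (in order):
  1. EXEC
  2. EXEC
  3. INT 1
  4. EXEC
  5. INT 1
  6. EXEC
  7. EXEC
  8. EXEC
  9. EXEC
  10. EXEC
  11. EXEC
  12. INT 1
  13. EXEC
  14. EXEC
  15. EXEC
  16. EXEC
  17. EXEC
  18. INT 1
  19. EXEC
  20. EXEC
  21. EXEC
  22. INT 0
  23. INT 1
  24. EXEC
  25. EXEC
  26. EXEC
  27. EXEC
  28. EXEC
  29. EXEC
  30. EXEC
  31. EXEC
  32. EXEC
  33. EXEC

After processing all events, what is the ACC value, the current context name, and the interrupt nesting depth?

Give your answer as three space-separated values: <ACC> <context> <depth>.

Answer: 8 MAIN 0

Derivation:
Event 1 (EXEC): [MAIN] PC=0: INC 5 -> ACC=5
Event 2 (EXEC): [MAIN] PC=1: INC 1 -> ACC=6
Event 3 (INT 1): INT 1 arrives: push (MAIN, PC=2), enter IRQ1 at PC=0 (depth now 1)
Event 4 (EXEC): [IRQ1] PC=0: DEC 3 -> ACC=3
Event 5 (INT 1): INT 1 arrives: push (IRQ1, PC=1), enter IRQ1 at PC=0 (depth now 2)
Event 6 (EXEC): [IRQ1] PC=0: DEC 3 -> ACC=0
Event 7 (EXEC): [IRQ1] PC=1: INC 4 -> ACC=4
Event 8 (EXEC): [IRQ1] PC=2: IRET -> resume IRQ1 at PC=1 (depth now 1)
Event 9 (EXEC): [IRQ1] PC=1: INC 4 -> ACC=8
Event 10 (EXEC): [IRQ1] PC=2: IRET -> resume MAIN at PC=2 (depth now 0)
Event 11 (EXEC): [MAIN] PC=2: DEC 5 -> ACC=3
Event 12 (INT 1): INT 1 arrives: push (MAIN, PC=3), enter IRQ1 at PC=0 (depth now 1)
Event 13 (EXEC): [IRQ1] PC=0: DEC 3 -> ACC=0
Event 14 (EXEC): [IRQ1] PC=1: INC 4 -> ACC=4
Event 15 (EXEC): [IRQ1] PC=2: IRET -> resume MAIN at PC=3 (depth now 0)
Event 16 (EXEC): [MAIN] PC=3: INC 3 -> ACC=7
Event 17 (EXEC): [MAIN] PC=4: INC 1 -> ACC=8
Event 18 (INT 1): INT 1 arrives: push (MAIN, PC=5), enter IRQ1 at PC=0 (depth now 1)
Event 19 (EXEC): [IRQ1] PC=0: DEC 3 -> ACC=5
Event 20 (EXEC): [IRQ1] PC=1: INC 4 -> ACC=9
Event 21 (EXEC): [IRQ1] PC=2: IRET -> resume MAIN at PC=5 (depth now 0)
Event 22 (INT 0): INT 0 arrives: push (MAIN, PC=5), enter IRQ0 at PC=0 (depth now 1)
Event 23 (INT 1): INT 1 arrives: push (IRQ0, PC=0), enter IRQ1 at PC=0 (depth now 2)
Event 24 (EXEC): [IRQ1] PC=0: DEC 3 -> ACC=6
Event 25 (EXEC): [IRQ1] PC=1: INC 4 -> ACC=10
Event 26 (EXEC): [IRQ1] PC=2: IRET -> resume IRQ0 at PC=0 (depth now 1)
Event 27 (EXEC): [IRQ0] PC=0: INC 3 -> ACC=13
Event 28 (EXEC): [IRQ0] PC=1: DEC 1 -> ACC=12
Event 29 (EXEC): [IRQ0] PC=2: DEC 4 -> ACC=8
Event 30 (EXEC): [IRQ0] PC=3: IRET -> resume MAIN at PC=5 (depth now 0)
Event 31 (EXEC): [MAIN] PC=5: NOP
Event 32 (EXEC): [MAIN] PC=6: NOP
Event 33 (EXEC): [MAIN] PC=7: HALT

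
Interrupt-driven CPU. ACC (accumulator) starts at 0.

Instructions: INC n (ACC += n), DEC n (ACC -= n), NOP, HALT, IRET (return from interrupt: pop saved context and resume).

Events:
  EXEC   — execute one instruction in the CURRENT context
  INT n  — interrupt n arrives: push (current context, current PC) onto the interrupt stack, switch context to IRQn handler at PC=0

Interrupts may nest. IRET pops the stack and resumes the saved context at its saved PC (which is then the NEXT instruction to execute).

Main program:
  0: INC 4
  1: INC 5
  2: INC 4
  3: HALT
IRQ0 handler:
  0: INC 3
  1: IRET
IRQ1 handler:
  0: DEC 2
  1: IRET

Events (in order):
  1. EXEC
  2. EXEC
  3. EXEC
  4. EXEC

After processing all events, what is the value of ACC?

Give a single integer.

Answer: 13

Derivation:
Event 1 (EXEC): [MAIN] PC=0: INC 4 -> ACC=4
Event 2 (EXEC): [MAIN] PC=1: INC 5 -> ACC=9
Event 3 (EXEC): [MAIN] PC=2: INC 4 -> ACC=13
Event 4 (EXEC): [MAIN] PC=3: HALT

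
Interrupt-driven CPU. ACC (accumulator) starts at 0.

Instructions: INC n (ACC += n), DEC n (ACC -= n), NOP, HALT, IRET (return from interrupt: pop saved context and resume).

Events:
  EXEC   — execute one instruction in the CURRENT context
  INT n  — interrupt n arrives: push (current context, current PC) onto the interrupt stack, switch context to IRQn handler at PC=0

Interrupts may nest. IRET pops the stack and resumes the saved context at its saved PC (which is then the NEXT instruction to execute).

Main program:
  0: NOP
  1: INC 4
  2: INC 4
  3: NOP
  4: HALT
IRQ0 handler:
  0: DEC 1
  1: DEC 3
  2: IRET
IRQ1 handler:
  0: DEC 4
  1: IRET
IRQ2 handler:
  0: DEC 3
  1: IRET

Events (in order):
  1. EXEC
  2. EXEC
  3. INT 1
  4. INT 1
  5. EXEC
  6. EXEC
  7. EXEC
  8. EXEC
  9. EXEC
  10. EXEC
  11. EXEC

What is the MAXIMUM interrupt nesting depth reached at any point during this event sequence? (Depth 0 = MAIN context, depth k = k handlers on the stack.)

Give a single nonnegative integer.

Event 1 (EXEC): [MAIN] PC=0: NOP [depth=0]
Event 2 (EXEC): [MAIN] PC=1: INC 4 -> ACC=4 [depth=0]
Event 3 (INT 1): INT 1 arrives: push (MAIN, PC=2), enter IRQ1 at PC=0 (depth now 1) [depth=1]
Event 4 (INT 1): INT 1 arrives: push (IRQ1, PC=0), enter IRQ1 at PC=0 (depth now 2) [depth=2]
Event 5 (EXEC): [IRQ1] PC=0: DEC 4 -> ACC=0 [depth=2]
Event 6 (EXEC): [IRQ1] PC=1: IRET -> resume IRQ1 at PC=0 (depth now 1) [depth=1]
Event 7 (EXEC): [IRQ1] PC=0: DEC 4 -> ACC=-4 [depth=1]
Event 8 (EXEC): [IRQ1] PC=1: IRET -> resume MAIN at PC=2 (depth now 0) [depth=0]
Event 9 (EXEC): [MAIN] PC=2: INC 4 -> ACC=0 [depth=0]
Event 10 (EXEC): [MAIN] PC=3: NOP [depth=0]
Event 11 (EXEC): [MAIN] PC=4: HALT [depth=0]
Max depth observed: 2

Answer: 2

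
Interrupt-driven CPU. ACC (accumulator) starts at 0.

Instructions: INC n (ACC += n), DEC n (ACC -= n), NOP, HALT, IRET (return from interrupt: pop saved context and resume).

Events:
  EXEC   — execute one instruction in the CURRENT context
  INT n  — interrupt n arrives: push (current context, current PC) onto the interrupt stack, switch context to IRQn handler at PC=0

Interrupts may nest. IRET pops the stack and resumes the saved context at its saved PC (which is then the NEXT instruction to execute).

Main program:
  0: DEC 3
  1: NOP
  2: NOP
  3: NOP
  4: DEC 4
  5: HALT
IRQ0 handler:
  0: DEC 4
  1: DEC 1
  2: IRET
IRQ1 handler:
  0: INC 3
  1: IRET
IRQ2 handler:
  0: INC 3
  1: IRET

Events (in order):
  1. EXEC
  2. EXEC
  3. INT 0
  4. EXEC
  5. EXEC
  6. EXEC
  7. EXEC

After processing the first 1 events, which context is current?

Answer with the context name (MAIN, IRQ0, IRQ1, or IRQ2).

Answer: MAIN

Derivation:
Event 1 (EXEC): [MAIN] PC=0: DEC 3 -> ACC=-3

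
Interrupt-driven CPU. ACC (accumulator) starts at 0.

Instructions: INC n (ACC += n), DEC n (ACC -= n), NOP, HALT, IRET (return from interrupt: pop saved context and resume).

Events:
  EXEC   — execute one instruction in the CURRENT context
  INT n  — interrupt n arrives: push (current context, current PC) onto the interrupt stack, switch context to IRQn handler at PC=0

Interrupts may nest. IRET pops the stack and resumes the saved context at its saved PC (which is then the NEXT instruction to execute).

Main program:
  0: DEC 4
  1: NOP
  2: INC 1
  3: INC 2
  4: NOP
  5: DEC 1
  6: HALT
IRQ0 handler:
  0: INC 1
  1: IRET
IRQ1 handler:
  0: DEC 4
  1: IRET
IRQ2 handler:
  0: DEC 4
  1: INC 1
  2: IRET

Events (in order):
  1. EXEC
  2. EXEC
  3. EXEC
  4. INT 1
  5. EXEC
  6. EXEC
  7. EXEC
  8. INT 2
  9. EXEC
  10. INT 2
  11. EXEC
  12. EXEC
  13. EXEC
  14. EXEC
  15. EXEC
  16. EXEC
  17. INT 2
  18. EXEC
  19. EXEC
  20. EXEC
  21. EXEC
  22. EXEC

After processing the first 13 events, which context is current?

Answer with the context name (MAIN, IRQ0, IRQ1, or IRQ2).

Event 1 (EXEC): [MAIN] PC=0: DEC 4 -> ACC=-4
Event 2 (EXEC): [MAIN] PC=1: NOP
Event 3 (EXEC): [MAIN] PC=2: INC 1 -> ACC=-3
Event 4 (INT 1): INT 1 arrives: push (MAIN, PC=3), enter IRQ1 at PC=0 (depth now 1)
Event 5 (EXEC): [IRQ1] PC=0: DEC 4 -> ACC=-7
Event 6 (EXEC): [IRQ1] PC=1: IRET -> resume MAIN at PC=3 (depth now 0)
Event 7 (EXEC): [MAIN] PC=3: INC 2 -> ACC=-5
Event 8 (INT 2): INT 2 arrives: push (MAIN, PC=4), enter IRQ2 at PC=0 (depth now 1)
Event 9 (EXEC): [IRQ2] PC=0: DEC 4 -> ACC=-9
Event 10 (INT 2): INT 2 arrives: push (IRQ2, PC=1), enter IRQ2 at PC=0 (depth now 2)
Event 11 (EXEC): [IRQ2] PC=0: DEC 4 -> ACC=-13
Event 12 (EXEC): [IRQ2] PC=1: INC 1 -> ACC=-12
Event 13 (EXEC): [IRQ2] PC=2: IRET -> resume IRQ2 at PC=1 (depth now 1)

Answer: IRQ2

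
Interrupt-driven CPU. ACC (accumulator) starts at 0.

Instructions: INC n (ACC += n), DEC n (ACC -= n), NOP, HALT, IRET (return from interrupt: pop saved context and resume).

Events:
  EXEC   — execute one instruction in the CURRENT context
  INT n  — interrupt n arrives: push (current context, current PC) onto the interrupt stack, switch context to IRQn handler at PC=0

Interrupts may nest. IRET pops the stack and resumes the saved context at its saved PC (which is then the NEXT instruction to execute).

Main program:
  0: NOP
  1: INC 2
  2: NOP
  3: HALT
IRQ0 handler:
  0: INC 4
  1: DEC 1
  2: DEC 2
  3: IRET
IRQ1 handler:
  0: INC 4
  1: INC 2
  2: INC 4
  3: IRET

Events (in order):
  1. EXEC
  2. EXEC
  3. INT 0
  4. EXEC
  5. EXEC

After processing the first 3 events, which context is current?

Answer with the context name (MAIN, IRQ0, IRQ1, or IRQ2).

Event 1 (EXEC): [MAIN] PC=0: NOP
Event 2 (EXEC): [MAIN] PC=1: INC 2 -> ACC=2
Event 3 (INT 0): INT 0 arrives: push (MAIN, PC=2), enter IRQ0 at PC=0 (depth now 1)

Answer: IRQ0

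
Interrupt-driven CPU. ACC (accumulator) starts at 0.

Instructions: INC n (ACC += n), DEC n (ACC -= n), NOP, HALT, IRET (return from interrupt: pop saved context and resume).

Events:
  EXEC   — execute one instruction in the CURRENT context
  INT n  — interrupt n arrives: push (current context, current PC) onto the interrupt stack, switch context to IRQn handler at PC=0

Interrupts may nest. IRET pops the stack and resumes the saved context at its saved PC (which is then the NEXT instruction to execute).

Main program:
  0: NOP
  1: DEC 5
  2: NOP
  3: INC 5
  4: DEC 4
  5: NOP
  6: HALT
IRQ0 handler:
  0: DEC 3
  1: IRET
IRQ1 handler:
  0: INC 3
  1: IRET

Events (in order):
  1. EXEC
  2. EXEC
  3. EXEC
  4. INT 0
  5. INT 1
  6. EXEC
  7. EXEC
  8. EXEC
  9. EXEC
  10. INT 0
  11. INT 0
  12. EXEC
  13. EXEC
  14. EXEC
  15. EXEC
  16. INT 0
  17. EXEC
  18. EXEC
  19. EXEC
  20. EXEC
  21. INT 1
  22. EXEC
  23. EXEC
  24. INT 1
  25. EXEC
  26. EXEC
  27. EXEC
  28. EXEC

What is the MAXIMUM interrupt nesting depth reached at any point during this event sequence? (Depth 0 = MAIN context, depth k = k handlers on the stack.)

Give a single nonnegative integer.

Event 1 (EXEC): [MAIN] PC=0: NOP [depth=0]
Event 2 (EXEC): [MAIN] PC=1: DEC 5 -> ACC=-5 [depth=0]
Event 3 (EXEC): [MAIN] PC=2: NOP [depth=0]
Event 4 (INT 0): INT 0 arrives: push (MAIN, PC=3), enter IRQ0 at PC=0 (depth now 1) [depth=1]
Event 5 (INT 1): INT 1 arrives: push (IRQ0, PC=0), enter IRQ1 at PC=0 (depth now 2) [depth=2]
Event 6 (EXEC): [IRQ1] PC=0: INC 3 -> ACC=-2 [depth=2]
Event 7 (EXEC): [IRQ1] PC=1: IRET -> resume IRQ0 at PC=0 (depth now 1) [depth=1]
Event 8 (EXEC): [IRQ0] PC=0: DEC 3 -> ACC=-5 [depth=1]
Event 9 (EXEC): [IRQ0] PC=1: IRET -> resume MAIN at PC=3 (depth now 0) [depth=0]
Event 10 (INT 0): INT 0 arrives: push (MAIN, PC=3), enter IRQ0 at PC=0 (depth now 1) [depth=1]
Event 11 (INT 0): INT 0 arrives: push (IRQ0, PC=0), enter IRQ0 at PC=0 (depth now 2) [depth=2]
Event 12 (EXEC): [IRQ0] PC=0: DEC 3 -> ACC=-8 [depth=2]
Event 13 (EXEC): [IRQ0] PC=1: IRET -> resume IRQ0 at PC=0 (depth now 1) [depth=1]
Event 14 (EXEC): [IRQ0] PC=0: DEC 3 -> ACC=-11 [depth=1]
Event 15 (EXEC): [IRQ0] PC=1: IRET -> resume MAIN at PC=3 (depth now 0) [depth=0]
Event 16 (INT 0): INT 0 arrives: push (MAIN, PC=3), enter IRQ0 at PC=0 (depth now 1) [depth=1]
Event 17 (EXEC): [IRQ0] PC=0: DEC 3 -> ACC=-14 [depth=1]
Event 18 (EXEC): [IRQ0] PC=1: IRET -> resume MAIN at PC=3 (depth now 0) [depth=0]
Event 19 (EXEC): [MAIN] PC=3: INC 5 -> ACC=-9 [depth=0]
Event 20 (EXEC): [MAIN] PC=4: DEC 4 -> ACC=-13 [depth=0]
Event 21 (INT 1): INT 1 arrives: push (MAIN, PC=5), enter IRQ1 at PC=0 (depth now 1) [depth=1]
Event 22 (EXEC): [IRQ1] PC=0: INC 3 -> ACC=-10 [depth=1]
Event 23 (EXEC): [IRQ1] PC=1: IRET -> resume MAIN at PC=5 (depth now 0) [depth=0]
Event 24 (INT 1): INT 1 arrives: push (MAIN, PC=5), enter IRQ1 at PC=0 (depth now 1) [depth=1]
Event 25 (EXEC): [IRQ1] PC=0: INC 3 -> ACC=-7 [depth=1]
Event 26 (EXEC): [IRQ1] PC=1: IRET -> resume MAIN at PC=5 (depth now 0) [depth=0]
Event 27 (EXEC): [MAIN] PC=5: NOP [depth=0]
Event 28 (EXEC): [MAIN] PC=6: HALT [depth=0]
Max depth observed: 2

Answer: 2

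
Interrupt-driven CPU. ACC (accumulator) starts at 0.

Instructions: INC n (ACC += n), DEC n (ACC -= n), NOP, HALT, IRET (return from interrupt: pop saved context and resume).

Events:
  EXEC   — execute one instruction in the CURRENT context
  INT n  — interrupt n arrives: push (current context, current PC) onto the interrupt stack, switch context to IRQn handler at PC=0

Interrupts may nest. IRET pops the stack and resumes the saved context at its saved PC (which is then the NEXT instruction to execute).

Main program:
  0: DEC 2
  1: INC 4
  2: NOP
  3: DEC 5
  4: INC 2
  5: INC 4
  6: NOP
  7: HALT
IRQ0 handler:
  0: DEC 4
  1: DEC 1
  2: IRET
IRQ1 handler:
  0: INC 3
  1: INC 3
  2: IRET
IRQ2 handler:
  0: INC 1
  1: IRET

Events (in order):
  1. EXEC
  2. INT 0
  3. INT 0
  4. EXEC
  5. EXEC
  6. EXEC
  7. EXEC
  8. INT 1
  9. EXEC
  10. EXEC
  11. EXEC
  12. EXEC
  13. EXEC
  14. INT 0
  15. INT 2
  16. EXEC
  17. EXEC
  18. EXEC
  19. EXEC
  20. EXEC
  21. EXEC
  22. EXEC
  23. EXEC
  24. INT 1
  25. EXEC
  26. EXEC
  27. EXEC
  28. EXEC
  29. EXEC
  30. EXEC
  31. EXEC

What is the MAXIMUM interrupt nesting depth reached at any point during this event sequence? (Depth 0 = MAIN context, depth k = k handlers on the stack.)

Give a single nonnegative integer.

Answer: 2

Derivation:
Event 1 (EXEC): [MAIN] PC=0: DEC 2 -> ACC=-2 [depth=0]
Event 2 (INT 0): INT 0 arrives: push (MAIN, PC=1), enter IRQ0 at PC=0 (depth now 1) [depth=1]
Event 3 (INT 0): INT 0 arrives: push (IRQ0, PC=0), enter IRQ0 at PC=0 (depth now 2) [depth=2]
Event 4 (EXEC): [IRQ0] PC=0: DEC 4 -> ACC=-6 [depth=2]
Event 5 (EXEC): [IRQ0] PC=1: DEC 1 -> ACC=-7 [depth=2]
Event 6 (EXEC): [IRQ0] PC=2: IRET -> resume IRQ0 at PC=0 (depth now 1) [depth=1]
Event 7 (EXEC): [IRQ0] PC=0: DEC 4 -> ACC=-11 [depth=1]
Event 8 (INT 1): INT 1 arrives: push (IRQ0, PC=1), enter IRQ1 at PC=0 (depth now 2) [depth=2]
Event 9 (EXEC): [IRQ1] PC=0: INC 3 -> ACC=-8 [depth=2]
Event 10 (EXEC): [IRQ1] PC=1: INC 3 -> ACC=-5 [depth=2]
Event 11 (EXEC): [IRQ1] PC=2: IRET -> resume IRQ0 at PC=1 (depth now 1) [depth=1]
Event 12 (EXEC): [IRQ0] PC=1: DEC 1 -> ACC=-6 [depth=1]
Event 13 (EXEC): [IRQ0] PC=2: IRET -> resume MAIN at PC=1 (depth now 0) [depth=0]
Event 14 (INT 0): INT 0 arrives: push (MAIN, PC=1), enter IRQ0 at PC=0 (depth now 1) [depth=1]
Event 15 (INT 2): INT 2 arrives: push (IRQ0, PC=0), enter IRQ2 at PC=0 (depth now 2) [depth=2]
Event 16 (EXEC): [IRQ2] PC=0: INC 1 -> ACC=-5 [depth=2]
Event 17 (EXEC): [IRQ2] PC=1: IRET -> resume IRQ0 at PC=0 (depth now 1) [depth=1]
Event 18 (EXEC): [IRQ0] PC=0: DEC 4 -> ACC=-9 [depth=1]
Event 19 (EXEC): [IRQ0] PC=1: DEC 1 -> ACC=-10 [depth=1]
Event 20 (EXEC): [IRQ0] PC=2: IRET -> resume MAIN at PC=1 (depth now 0) [depth=0]
Event 21 (EXEC): [MAIN] PC=1: INC 4 -> ACC=-6 [depth=0]
Event 22 (EXEC): [MAIN] PC=2: NOP [depth=0]
Event 23 (EXEC): [MAIN] PC=3: DEC 5 -> ACC=-11 [depth=0]
Event 24 (INT 1): INT 1 arrives: push (MAIN, PC=4), enter IRQ1 at PC=0 (depth now 1) [depth=1]
Event 25 (EXEC): [IRQ1] PC=0: INC 3 -> ACC=-8 [depth=1]
Event 26 (EXEC): [IRQ1] PC=1: INC 3 -> ACC=-5 [depth=1]
Event 27 (EXEC): [IRQ1] PC=2: IRET -> resume MAIN at PC=4 (depth now 0) [depth=0]
Event 28 (EXEC): [MAIN] PC=4: INC 2 -> ACC=-3 [depth=0]
Event 29 (EXEC): [MAIN] PC=5: INC 4 -> ACC=1 [depth=0]
Event 30 (EXEC): [MAIN] PC=6: NOP [depth=0]
Event 31 (EXEC): [MAIN] PC=7: HALT [depth=0]
Max depth observed: 2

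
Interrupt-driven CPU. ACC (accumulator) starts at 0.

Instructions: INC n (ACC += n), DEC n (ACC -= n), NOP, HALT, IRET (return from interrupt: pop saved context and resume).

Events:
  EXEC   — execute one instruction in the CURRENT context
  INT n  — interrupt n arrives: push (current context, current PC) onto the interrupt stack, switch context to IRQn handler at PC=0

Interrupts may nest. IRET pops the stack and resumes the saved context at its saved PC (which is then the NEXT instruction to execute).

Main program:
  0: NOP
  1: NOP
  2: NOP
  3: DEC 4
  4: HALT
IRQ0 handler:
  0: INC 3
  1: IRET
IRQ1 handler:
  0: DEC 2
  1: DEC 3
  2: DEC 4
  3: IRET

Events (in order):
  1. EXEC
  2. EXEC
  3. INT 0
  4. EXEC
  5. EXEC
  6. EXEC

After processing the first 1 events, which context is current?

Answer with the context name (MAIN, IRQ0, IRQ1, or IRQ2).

Event 1 (EXEC): [MAIN] PC=0: NOP

Answer: MAIN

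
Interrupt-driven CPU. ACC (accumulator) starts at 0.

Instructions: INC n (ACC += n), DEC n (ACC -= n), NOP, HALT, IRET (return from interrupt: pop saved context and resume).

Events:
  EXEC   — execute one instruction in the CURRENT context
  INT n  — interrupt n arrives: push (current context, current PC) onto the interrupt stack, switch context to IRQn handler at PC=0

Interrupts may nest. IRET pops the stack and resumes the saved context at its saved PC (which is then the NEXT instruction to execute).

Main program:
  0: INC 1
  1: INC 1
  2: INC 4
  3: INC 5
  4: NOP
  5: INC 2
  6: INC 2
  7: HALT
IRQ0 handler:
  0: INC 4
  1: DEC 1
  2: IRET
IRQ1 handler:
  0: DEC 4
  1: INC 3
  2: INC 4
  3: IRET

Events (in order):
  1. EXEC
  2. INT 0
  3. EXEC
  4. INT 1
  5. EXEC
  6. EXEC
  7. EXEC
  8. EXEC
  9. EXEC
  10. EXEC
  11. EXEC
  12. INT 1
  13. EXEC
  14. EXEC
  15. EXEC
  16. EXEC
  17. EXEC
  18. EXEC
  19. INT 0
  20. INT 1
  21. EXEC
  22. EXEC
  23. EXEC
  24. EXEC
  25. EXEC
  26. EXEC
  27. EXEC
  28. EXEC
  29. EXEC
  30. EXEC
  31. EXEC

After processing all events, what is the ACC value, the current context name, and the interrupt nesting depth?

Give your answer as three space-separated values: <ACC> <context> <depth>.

Event 1 (EXEC): [MAIN] PC=0: INC 1 -> ACC=1
Event 2 (INT 0): INT 0 arrives: push (MAIN, PC=1), enter IRQ0 at PC=0 (depth now 1)
Event 3 (EXEC): [IRQ0] PC=0: INC 4 -> ACC=5
Event 4 (INT 1): INT 1 arrives: push (IRQ0, PC=1), enter IRQ1 at PC=0 (depth now 2)
Event 5 (EXEC): [IRQ1] PC=0: DEC 4 -> ACC=1
Event 6 (EXEC): [IRQ1] PC=1: INC 3 -> ACC=4
Event 7 (EXEC): [IRQ1] PC=2: INC 4 -> ACC=8
Event 8 (EXEC): [IRQ1] PC=3: IRET -> resume IRQ0 at PC=1 (depth now 1)
Event 9 (EXEC): [IRQ0] PC=1: DEC 1 -> ACC=7
Event 10 (EXEC): [IRQ0] PC=2: IRET -> resume MAIN at PC=1 (depth now 0)
Event 11 (EXEC): [MAIN] PC=1: INC 1 -> ACC=8
Event 12 (INT 1): INT 1 arrives: push (MAIN, PC=2), enter IRQ1 at PC=0 (depth now 1)
Event 13 (EXEC): [IRQ1] PC=0: DEC 4 -> ACC=4
Event 14 (EXEC): [IRQ1] PC=1: INC 3 -> ACC=7
Event 15 (EXEC): [IRQ1] PC=2: INC 4 -> ACC=11
Event 16 (EXEC): [IRQ1] PC=3: IRET -> resume MAIN at PC=2 (depth now 0)
Event 17 (EXEC): [MAIN] PC=2: INC 4 -> ACC=15
Event 18 (EXEC): [MAIN] PC=3: INC 5 -> ACC=20
Event 19 (INT 0): INT 0 arrives: push (MAIN, PC=4), enter IRQ0 at PC=0 (depth now 1)
Event 20 (INT 1): INT 1 arrives: push (IRQ0, PC=0), enter IRQ1 at PC=0 (depth now 2)
Event 21 (EXEC): [IRQ1] PC=0: DEC 4 -> ACC=16
Event 22 (EXEC): [IRQ1] PC=1: INC 3 -> ACC=19
Event 23 (EXEC): [IRQ1] PC=2: INC 4 -> ACC=23
Event 24 (EXEC): [IRQ1] PC=3: IRET -> resume IRQ0 at PC=0 (depth now 1)
Event 25 (EXEC): [IRQ0] PC=0: INC 4 -> ACC=27
Event 26 (EXEC): [IRQ0] PC=1: DEC 1 -> ACC=26
Event 27 (EXEC): [IRQ0] PC=2: IRET -> resume MAIN at PC=4 (depth now 0)
Event 28 (EXEC): [MAIN] PC=4: NOP
Event 29 (EXEC): [MAIN] PC=5: INC 2 -> ACC=28
Event 30 (EXEC): [MAIN] PC=6: INC 2 -> ACC=30
Event 31 (EXEC): [MAIN] PC=7: HALT

Answer: 30 MAIN 0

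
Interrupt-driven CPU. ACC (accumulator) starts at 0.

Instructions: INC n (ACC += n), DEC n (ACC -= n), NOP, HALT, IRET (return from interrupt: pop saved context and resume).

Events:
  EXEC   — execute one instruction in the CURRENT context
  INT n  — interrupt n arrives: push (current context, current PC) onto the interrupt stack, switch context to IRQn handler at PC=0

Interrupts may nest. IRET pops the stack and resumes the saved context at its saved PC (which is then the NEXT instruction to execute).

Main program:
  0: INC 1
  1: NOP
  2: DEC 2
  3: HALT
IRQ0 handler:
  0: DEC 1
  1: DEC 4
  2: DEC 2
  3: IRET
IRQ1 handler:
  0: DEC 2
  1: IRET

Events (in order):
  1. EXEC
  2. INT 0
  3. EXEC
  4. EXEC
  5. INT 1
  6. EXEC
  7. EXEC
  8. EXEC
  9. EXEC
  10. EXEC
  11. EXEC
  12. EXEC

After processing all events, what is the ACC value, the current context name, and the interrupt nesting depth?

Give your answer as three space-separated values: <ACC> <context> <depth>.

Answer: -10 MAIN 0

Derivation:
Event 1 (EXEC): [MAIN] PC=0: INC 1 -> ACC=1
Event 2 (INT 0): INT 0 arrives: push (MAIN, PC=1), enter IRQ0 at PC=0 (depth now 1)
Event 3 (EXEC): [IRQ0] PC=0: DEC 1 -> ACC=0
Event 4 (EXEC): [IRQ0] PC=1: DEC 4 -> ACC=-4
Event 5 (INT 1): INT 1 arrives: push (IRQ0, PC=2), enter IRQ1 at PC=0 (depth now 2)
Event 6 (EXEC): [IRQ1] PC=0: DEC 2 -> ACC=-6
Event 7 (EXEC): [IRQ1] PC=1: IRET -> resume IRQ0 at PC=2 (depth now 1)
Event 8 (EXEC): [IRQ0] PC=2: DEC 2 -> ACC=-8
Event 9 (EXEC): [IRQ0] PC=3: IRET -> resume MAIN at PC=1 (depth now 0)
Event 10 (EXEC): [MAIN] PC=1: NOP
Event 11 (EXEC): [MAIN] PC=2: DEC 2 -> ACC=-10
Event 12 (EXEC): [MAIN] PC=3: HALT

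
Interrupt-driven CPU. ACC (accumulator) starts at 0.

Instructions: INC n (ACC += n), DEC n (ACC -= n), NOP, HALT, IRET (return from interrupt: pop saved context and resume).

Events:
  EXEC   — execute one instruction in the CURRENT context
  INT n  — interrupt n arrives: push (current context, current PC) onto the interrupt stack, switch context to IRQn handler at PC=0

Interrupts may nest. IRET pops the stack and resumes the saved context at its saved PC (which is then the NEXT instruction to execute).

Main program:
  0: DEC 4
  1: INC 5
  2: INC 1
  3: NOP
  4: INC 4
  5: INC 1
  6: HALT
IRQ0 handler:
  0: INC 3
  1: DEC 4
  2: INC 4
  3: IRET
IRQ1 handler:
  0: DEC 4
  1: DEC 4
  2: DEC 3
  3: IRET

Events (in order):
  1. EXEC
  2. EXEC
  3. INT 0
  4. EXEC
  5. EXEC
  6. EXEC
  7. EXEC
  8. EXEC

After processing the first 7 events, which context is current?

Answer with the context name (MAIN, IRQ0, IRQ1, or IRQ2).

Event 1 (EXEC): [MAIN] PC=0: DEC 4 -> ACC=-4
Event 2 (EXEC): [MAIN] PC=1: INC 5 -> ACC=1
Event 3 (INT 0): INT 0 arrives: push (MAIN, PC=2), enter IRQ0 at PC=0 (depth now 1)
Event 4 (EXEC): [IRQ0] PC=0: INC 3 -> ACC=4
Event 5 (EXEC): [IRQ0] PC=1: DEC 4 -> ACC=0
Event 6 (EXEC): [IRQ0] PC=2: INC 4 -> ACC=4
Event 7 (EXEC): [IRQ0] PC=3: IRET -> resume MAIN at PC=2 (depth now 0)

Answer: MAIN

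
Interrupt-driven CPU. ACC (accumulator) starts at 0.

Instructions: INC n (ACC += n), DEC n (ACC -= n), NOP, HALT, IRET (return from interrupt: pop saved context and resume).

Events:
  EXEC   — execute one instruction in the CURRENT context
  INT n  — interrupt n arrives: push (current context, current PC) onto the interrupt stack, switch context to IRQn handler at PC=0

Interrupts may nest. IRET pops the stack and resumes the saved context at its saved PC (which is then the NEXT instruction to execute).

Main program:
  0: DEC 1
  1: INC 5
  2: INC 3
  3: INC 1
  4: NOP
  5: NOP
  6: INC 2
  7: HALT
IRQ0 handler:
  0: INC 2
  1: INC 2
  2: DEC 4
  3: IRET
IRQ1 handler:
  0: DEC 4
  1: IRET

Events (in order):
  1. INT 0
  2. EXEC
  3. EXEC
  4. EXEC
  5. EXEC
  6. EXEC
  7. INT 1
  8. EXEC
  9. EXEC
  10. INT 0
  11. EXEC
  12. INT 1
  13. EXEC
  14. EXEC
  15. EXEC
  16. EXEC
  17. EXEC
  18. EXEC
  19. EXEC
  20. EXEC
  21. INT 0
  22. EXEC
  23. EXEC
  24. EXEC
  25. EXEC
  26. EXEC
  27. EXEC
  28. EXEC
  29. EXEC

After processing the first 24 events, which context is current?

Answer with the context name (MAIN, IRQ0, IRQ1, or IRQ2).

Answer: IRQ0

Derivation:
Event 1 (INT 0): INT 0 arrives: push (MAIN, PC=0), enter IRQ0 at PC=0 (depth now 1)
Event 2 (EXEC): [IRQ0] PC=0: INC 2 -> ACC=2
Event 3 (EXEC): [IRQ0] PC=1: INC 2 -> ACC=4
Event 4 (EXEC): [IRQ0] PC=2: DEC 4 -> ACC=0
Event 5 (EXEC): [IRQ0] PC=3: IRET -> resume MAIN at PC=0 (depth now 0)
Event 6 (EXEC): [MAIN] PC=0: DEC 1 -> ACC=-1
Event 7 (INT 1): INT 1 arrives: push (MAIN, PC=1), enter IRQ1 at PC=0 (depth now 1)
Event 8 (EXEC): [IRQ1] PC=0: DEC 4 -> ACC=-5
Event 9 (EXEC): [IRQ1] PC=1: IRET -> resume MAIN at PC=1 (depth now 0)
Event 10 (INT 0): INT 0 arrives: push (MAIN, PC=1), enter IRQ0 at PC=0 (depth now 1)
Event 11 (EXEC): [IRQ0] PC=0: INC 2 -> ACC=-3
Event 12 (INT 1): INT 1 arrives: push (IRQ0, PC=1), enter IRQ1 at PC=0 (depth now 2)
Event 13 (EXEC): [IRQ1] PC=0: DEC 4 -> ACC=-7
Event 14 (EXEC): [IRQ1] PC=1: IRET -> resume IRQ0 at PC=1 (depth now 1)
Event 15 (EXEC): [IRQ0] PC=1: INC 2 -> ACC=-5
Event 16 (EXEC): [IRQ0] PC=2: DEC 4 -> ACC=-9
Event 17 (EXEC): [IRQ0] PC=3: IRET -> resume MAIN at PC=1 (depth now 0)
Event 18 (EXEC): [MAIN] PC=1: INC 5 -> ACC=-4
Event 19 (EXEC): [MAIN] PC=2: INC 3 -> ACC=-1
Event 20 (EXEC): [MAIN] PC=3: INC 1 -> ACC=0
Event 21 (INT 0): INT 0 arrives: push (MAIN, PC=4), enter IRQ0 at PC=0 (depth now 1)
Event 22 (EXEC): [IRQ0] PC=0: INC 2 -> ACC=2
Event 23 (EXEC): [IRQ0] PC=1: INC 2 -> ACC=4
Event 24 (EXEC): [IRQ0] PC=2: DEC 4 -> ACC=0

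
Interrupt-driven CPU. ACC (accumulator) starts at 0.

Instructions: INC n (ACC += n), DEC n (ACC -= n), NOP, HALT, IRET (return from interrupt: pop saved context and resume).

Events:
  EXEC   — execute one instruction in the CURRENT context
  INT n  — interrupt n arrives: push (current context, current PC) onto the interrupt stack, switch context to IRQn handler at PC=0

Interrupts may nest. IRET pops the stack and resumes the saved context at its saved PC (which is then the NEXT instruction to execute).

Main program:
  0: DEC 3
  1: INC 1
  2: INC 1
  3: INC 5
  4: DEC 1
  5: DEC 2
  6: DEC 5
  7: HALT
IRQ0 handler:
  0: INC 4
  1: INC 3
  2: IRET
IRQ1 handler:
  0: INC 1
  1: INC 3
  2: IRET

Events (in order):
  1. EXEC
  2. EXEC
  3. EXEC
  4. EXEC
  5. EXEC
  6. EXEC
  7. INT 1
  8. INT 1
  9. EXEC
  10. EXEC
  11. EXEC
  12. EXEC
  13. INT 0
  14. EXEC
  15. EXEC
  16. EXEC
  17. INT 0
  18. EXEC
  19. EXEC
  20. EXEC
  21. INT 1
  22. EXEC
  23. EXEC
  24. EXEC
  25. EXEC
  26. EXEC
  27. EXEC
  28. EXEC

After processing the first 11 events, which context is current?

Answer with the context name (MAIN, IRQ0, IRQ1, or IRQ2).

Event 1 (EXEC): [MAIN] PC=0: DEC 3 -> ACC=-3
Event 2 (EXEC): [MAIN] PC=1: INC 1 -> ACC=-2
Event 3 (EXEC): [MAIN] PC=2: INC 1 -> ACC=-1
Event 4 (EXEC): [MAIN] PC=3: INC 5 -> ACC=4
Event 5 (EXEC): [MAIN] PC=4: DEC 1 -> ACC=3
Event 6 (EXEC): [MAIN] PC=5: DEC 2 -> ACC=1
Event 7 (INT 1): INT 1 arrives: push (MAIN, PC=6), enter IRQ1 at PC=0 (depth now 1)
Event 8 (INT 1): INT 1 arrives: push (IRQ1, PC=0), enter IRQ1 at PC=0 (depth now 2)
Event 9 (EXEC): [IRQ1] PC=0: INC 1 -> ACC=2
Event 10 (EXEC): [IRQ1] PC=1: INC 3 -> ACC=5
Event 11 (EXEC): [IRQ1] PC=2: IRET -> resume IRQ1 at PC=0 (depth now 1)

Answer: IRQ1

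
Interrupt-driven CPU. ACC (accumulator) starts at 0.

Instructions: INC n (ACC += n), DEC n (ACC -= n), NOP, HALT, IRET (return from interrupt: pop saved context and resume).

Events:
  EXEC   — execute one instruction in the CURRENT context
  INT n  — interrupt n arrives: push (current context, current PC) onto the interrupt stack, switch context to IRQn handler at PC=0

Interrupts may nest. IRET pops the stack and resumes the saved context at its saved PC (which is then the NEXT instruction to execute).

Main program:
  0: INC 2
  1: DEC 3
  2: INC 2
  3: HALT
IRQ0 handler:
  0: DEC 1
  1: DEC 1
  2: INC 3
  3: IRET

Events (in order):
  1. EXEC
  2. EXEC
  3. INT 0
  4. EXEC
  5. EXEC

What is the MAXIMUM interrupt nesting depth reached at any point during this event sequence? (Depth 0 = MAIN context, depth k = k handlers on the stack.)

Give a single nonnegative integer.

Answer: 1

Derivation:
Event 1 (EXEC): [MAIN] PC=0: INC 2 -> ACC=2 [depth=0]
Event 2 (EXEC): [MAIN] PC=1: DEC 3 -> ACC=-1 [depth=0]
Event 3 (INT 0): INT 0 arrives: push (MAIN, PC=2), enter IRQ0 at PC=0 (depth now 1) [depth=1]
Event 4 (EXEC): [IRQ0] PC=0: DEC 1 -> ACC=-2 [depth=1]
Event 5 (EXEC): [IRQ0] PC=1: DEC 1 -> ACC=-3 [depth=1]
Max depth observed: 1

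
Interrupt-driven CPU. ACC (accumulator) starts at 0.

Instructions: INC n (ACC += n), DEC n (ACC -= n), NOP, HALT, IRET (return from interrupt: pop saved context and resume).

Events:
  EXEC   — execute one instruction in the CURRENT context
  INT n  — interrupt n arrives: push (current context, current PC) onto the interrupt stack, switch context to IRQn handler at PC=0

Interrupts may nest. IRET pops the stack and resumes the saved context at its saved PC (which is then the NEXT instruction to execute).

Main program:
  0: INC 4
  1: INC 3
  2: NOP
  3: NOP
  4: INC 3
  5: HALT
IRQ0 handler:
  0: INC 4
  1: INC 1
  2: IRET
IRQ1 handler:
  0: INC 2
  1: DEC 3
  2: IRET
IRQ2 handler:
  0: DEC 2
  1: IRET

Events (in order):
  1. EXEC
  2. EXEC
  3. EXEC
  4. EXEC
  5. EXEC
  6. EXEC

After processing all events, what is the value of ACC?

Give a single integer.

Event 1 (EXEC): [MAIN] PC=0: INC 4 -> ACC=4
Event 2 (EXEC): [MAIN] PC=1: INC 3 -> ACC=7
Event 3 (EXEC): [MAIN] PC=2: NOP
Event 4 (EXEC): [MAIN] PC=3: NOP
Event 5 (EXEC): [MAIN] PC=4: INC 3 -> ACC=10
Event 6 (EXEC): [MAIN] PC=5: HALT

Answer: 10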